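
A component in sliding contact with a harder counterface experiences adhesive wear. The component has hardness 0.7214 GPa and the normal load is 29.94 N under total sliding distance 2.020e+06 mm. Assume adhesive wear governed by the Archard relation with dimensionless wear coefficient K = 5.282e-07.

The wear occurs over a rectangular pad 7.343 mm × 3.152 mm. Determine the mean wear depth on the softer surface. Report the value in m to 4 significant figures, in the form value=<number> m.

value=1.913e-06 m

Each operation runs at full float precision — printed values are rounded. Rounded just once to 4 significant digits.
Path length L = 2.020e+06 mm = 2020 m.
Hardness H = 0.7214 GPa = 7.214e+08 Pa.
Pad sides 7.343 mm × 3.152 mm = 0.007343 m × 0.003152 m. Contact area A = 0.007343 m × 0.003152 m = 2.315e-05 m².
Working in SI base units: W = 29.94 N, H = 7.214e+08 Pa, K = 5.282e-07.
Volume removed: V = K·W·L/H = 5.282e-07 · 29.94 · 2020 / 7.214e+08 = 4.428e-11 m³.
Depth h = V/A = 4.428e-11 / 2.315e-05 = 1.913e-06 m.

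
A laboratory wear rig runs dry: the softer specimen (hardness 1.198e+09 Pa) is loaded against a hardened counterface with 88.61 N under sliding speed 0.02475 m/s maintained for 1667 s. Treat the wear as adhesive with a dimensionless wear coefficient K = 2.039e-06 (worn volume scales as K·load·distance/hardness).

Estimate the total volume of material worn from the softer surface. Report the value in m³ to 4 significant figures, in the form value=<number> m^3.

All arithmetic maintains full precision — the intermediates are shown rounded — a lone final rounding to 4 significant digits.
Convert: Distance L = v·t = 0.02475 m/s × 1667 s = 41.26 m.
As SI base values: W = 88.61 N, H = 1.198e+09 Pa, K = 2.039e-06.
Archard volume V = K·W·L/H = 2.039e-06 · 88.61 · 41.26 / 1.198e+09 = 6.222e-12 m³.

value=6.222e-12 m^3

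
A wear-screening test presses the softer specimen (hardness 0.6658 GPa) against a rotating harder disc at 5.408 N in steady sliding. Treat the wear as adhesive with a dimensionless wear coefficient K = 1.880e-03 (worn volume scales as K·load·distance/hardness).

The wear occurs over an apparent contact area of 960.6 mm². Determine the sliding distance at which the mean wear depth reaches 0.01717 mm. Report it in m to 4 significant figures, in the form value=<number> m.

value=1080 m

The computation maintains exact precision, and intermediate values are displayed rounded, and rounded once at the end, at 4 significant figures.
Hardness H = 0.6658 GPa = 6.658e+08 Pa.
Contact area A = 960.6 mm² = 9.606e-04 m².
Depth limit h_lim = 0.01717 mm = 1.717e-05 m.
Expressed in SI base units: W = 5.408 N, H = 6.658e+08 Pa, K = 1.880e-03.
Permissible volume V_lim = h_lim·A = 1.717e-05 · 9.606e-04 = 1.649e-08 m³.
Inverting, life L = V_lim·H/(K·W) = 1.649e-08 · 6.658e+08 / (1.880e-03 · 5.408) = 1080 m.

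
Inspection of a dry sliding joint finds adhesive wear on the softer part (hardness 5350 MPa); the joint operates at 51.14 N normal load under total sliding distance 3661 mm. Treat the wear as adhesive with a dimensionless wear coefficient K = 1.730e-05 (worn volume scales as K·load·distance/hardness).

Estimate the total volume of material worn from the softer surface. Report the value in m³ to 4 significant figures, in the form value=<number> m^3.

Quoted intermediates are rounded — all working math carries full float precision; rounded once at the end: four significant figures.
Convert: The distance L = 3661 mm = 3.661 m.
Convert: Hardness H = 5350 MPa = 5.350e+09 Pa.
In SI base units, W = 51.14 N, H = 5.350e+09 Pa, K = 1.730e-05.
Wear volume V = K·W·L/H = 1.730e-05 · 51.14 · 3.661 / 5.350e+09 = 6.054e-13 m³.

value=6.054e-13 m^3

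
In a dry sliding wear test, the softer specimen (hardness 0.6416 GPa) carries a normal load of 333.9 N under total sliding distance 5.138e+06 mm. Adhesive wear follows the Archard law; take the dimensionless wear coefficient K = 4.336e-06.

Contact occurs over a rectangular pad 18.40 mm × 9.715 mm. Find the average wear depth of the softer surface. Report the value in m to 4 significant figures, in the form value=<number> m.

value=6.486e-05 m

Intermediate values are printed rounded — the algebra keeps full float precision; rounded once at the end: 4 significant digits.
Sliding distance L = 5.138e+06 mm = 5138 m.
Hardness H = 0.6416 GPa = 6.416e+08 Pa.
Pad sides 18.40 mm × 9.715 mm = 0.01840 m × 0.009715 m. Contact area A = 0.01840 m × 0.009715 m = 1.788e-04 m².
In SI base units, W = 333.9 N, H = 6.416e+08 Pa, K = 4.336e-06.
The Archard volume V = K·W·L/H = 4.336e-06 · 333.9 · 5138 / 6.416e+08 = 1.159e-08 m³.
Mean wear depth h = V/A = 1.159e-08 / 1.788e-04 = 6.486e-05 m.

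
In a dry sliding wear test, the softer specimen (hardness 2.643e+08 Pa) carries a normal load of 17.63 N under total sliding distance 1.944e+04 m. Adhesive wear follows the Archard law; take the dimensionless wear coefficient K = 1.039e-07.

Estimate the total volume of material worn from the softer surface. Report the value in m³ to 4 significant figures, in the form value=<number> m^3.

All working math runs at exact precision, and intermediate values are displayed rounded. Rounded just once to four significant figures.
Working in SI base units: W = 17.63 N, H = 2.643e+08 Pa, K = 1.039e-07.
Wear volume V = K·W·L/H = 1.039e-07 · 17.63 · 1.944e+04 / 2.643e+08 = 1.347e-10 m³.

value=1.347e-10 m^3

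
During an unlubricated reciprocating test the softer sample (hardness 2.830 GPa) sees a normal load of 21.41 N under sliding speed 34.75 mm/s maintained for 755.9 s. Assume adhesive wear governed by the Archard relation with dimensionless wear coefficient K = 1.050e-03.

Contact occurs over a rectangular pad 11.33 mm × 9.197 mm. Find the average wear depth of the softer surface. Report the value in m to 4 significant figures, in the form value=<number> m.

Every step maintains full precision, and the intermediates are displayed rounded, and one last rounding: four significant figures.
Sliding speed v = 34.75 mm/s = 0.03475 m/s. Total distance L = v·t = 0.03475 m/s × 755.9 s = 26.27 m.
Hardness H = 2.830 GPa = 2.830e+09 Pa.
Pad sides 11.33 mm × 9.197 mm = 0.01133 m × 0.009197 m. Contact area A = 0.01133 m × 0.009197 m = 1.042e-04 m².
Restated in SI base units: W = 21.41 N, H = 2.830e+09 Pa, K = 1.050e-03.
Archard relation: V = K·W·L/H = 1.050e-03 · 21.41 · 26.27 / 2.830e+09 = 2.087e-10 m³.
Mean depth h = V/A = 2.087e-10 / 1.042e-04 = 2.002e-06 m.

value=2.002e-06 m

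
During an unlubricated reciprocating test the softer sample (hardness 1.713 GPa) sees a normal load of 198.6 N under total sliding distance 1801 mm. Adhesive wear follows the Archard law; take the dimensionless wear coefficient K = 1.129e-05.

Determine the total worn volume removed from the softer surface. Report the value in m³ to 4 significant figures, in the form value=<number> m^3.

value=2.357e-12 m^3

Each operation holds full precision; shown intermediates are rounded, and one last rounding: four significant figures.
Sliding distance L = 1801 mm = 1.801 m.
Hardness H = 1.713 GPa = 1.713e+09 Pa.
Expressed in SI base units: W = 198.6 N, H = 1.713e+09 Pa, K = 1.129e-05.
Archard volume V = K·W·L/H = 1.129e-05 · 198.6 · 1.801 / 1.713e+09 = 2.357e-12 m³.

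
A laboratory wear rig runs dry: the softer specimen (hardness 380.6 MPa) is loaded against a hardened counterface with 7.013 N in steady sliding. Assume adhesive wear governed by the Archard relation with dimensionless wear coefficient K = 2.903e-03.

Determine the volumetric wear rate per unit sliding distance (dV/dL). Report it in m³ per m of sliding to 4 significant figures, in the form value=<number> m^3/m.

value=5.349e-11 m^3/m

The intermediates appear rounded — each operation keeps full precision; one last rounding to 4 significant digits.
Hardness H = 380.6 MPa = 3.806e+08 Pa.
Restated in SI base units: W = 7.013 N, H = 3.806e+08 Pa, K = 2.903e-03.
The wear rate dV/dL = K·W/H — distance-free: 2.903e-03 · 7.013 / 3.806e+08 = 5.349e-11 m³/m.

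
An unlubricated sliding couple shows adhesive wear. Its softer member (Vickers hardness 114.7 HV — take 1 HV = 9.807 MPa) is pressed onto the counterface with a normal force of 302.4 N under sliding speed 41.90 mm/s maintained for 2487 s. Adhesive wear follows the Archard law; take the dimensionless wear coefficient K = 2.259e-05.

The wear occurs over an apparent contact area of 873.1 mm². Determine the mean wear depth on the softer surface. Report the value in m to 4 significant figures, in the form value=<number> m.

value=7.248e-07 m

The intermediates are shown rounded; the computation keeps full precision, and a lone final rounding to 4 significant digits.
Sliding speed v = 41.90 mm/s = 0.04190 m/s. Path length L = v·t = 0.04190 m/s × 2487 s = 104.2 m.
Hardness H = 114.7 HV × 9.807 MPa/HV = 1125 MPa = 1.125e+09 Pa.
Contact area A = 873.1 mm² = 8.731e-04 m².
SI base units throughout: W = 302.4 N, H = 1.125e+09 Pa, K = 2.259e-05.
Archard relation: V = K·W·L/H = 2.259e-05 · 302.4 · 104.2 / 1.125e+09 = 6.328e-10 m³.
Mean wear depth h = V/A = 6.328e-10 / 8.731e-04 = 7.248e-07 m.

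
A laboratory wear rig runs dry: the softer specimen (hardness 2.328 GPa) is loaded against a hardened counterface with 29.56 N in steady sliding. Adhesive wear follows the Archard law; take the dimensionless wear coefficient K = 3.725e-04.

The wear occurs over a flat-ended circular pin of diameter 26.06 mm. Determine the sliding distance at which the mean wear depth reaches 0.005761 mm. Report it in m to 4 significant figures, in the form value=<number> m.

value=649.7 m

The intermediates appear rounded — all working math holds exact precision, and one last rounding: four significant figures.
Hardness H = 2.328 GPa = 2.328e+09 Pa.
Pin diameter d = 26.06 mm = 0.02606 m. Contact area A = π·d²/4 = π·(0.02606 m)²/4 = 5.334e-04 m².
Depth limit h_lim = 0.005761 mm = 5.761e-06 m.
In SI base units, W = 29.56 N, H = 2.328e+09 Pa, K = 3.725e-04.
At the depth limit, V_lim = h_lim·A = 5.761e-06 · 5.334e-04 = 3.073e-09 m³.
Thus life L = V_lim·H/(K·W) = 3.073e-09 · 2.328e+09 / (3.725e-04 · 29.56) = 649.7 m.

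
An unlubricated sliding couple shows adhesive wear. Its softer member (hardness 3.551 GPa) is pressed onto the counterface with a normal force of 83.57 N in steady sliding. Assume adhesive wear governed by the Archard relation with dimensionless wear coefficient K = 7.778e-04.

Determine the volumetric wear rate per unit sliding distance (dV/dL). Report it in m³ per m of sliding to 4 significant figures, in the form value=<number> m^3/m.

Shown intermediates are rounded; all arithmetic carries exact precision, and a lone final rounding, at 4 significant digits.
Hardness H = 3.551 GPa = 3.551e+09 Pa.
Expressed in SI base units: W = 83.57 N, H = 3.551e+09 Pa, K = 7.778e-04.
Rate of wear dV/dL = K·W/H: 7.778e-04 · 83.57 / 3.551e+09 = 1.830e-11 m³/m.

value=1.830e-11 m^3/m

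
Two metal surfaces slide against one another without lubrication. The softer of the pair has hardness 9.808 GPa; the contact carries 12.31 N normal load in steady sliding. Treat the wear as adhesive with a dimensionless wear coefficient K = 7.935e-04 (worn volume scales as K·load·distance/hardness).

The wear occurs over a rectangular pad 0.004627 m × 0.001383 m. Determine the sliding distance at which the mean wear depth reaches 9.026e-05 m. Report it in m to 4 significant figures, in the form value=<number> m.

The algebra runs at full float precision, and the intermediates are displayed rounded, and rounded just once, at four significant digits.
Hardness H = 9.808 GPa = 9.808e+09 Pa.
Contact area A = 0.004627 m × 0.001383 m = 6.399e-06 m².
Collected in SI base units: W = 12.31 N, H = 9.808e+09 Pa, K = 7.935e-04.
Volume at the limit: V_lim = h_lim·A = 9.026e-05 · 6.399e-06 = 5.776e-10 m³.
Sliding life L = V_lim·H/(K·W) = 5.776e-10 · 9.808e+09 / (7.935e-04 · 12.31) = 580.0 m.

value=580.0 m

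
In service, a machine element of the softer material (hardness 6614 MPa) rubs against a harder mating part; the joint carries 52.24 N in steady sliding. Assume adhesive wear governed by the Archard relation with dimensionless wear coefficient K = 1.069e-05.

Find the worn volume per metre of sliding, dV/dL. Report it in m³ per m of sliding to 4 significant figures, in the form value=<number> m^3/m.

Every step holds full float precision, and intermediates appear rounded; one last rounding, at 4 significant figures.
Convert: Hardness H = 6614 MPa = 6.614e+09 Pa.
As SI base values: W = 52.24 N, H = 6.614e+09 Pa, K = 1.069e-05.
Wear rate dV/dL = K·W/H, per unit distance: 1.069e-05 · 52.24 / 6.614e+09 = 8.443e-14 m³/m.

value=8.443e-14 m^3/m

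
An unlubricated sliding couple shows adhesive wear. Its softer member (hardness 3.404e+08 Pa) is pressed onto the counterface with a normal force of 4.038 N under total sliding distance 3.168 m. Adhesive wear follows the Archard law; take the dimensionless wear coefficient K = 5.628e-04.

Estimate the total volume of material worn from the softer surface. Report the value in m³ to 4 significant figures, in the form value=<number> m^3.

value=2.115e-11 m^3

All arithmetic holds full precision; intermediates are printed rounded. Rounded once at the end, at four significant digits.
As SI base values: W = 4.038 N, H = 3.404e+08 Pa, K = 5.628e-04.
Archard volume V = K·W·L/H = 5.628e-04 · 4.038 · 3.168 / 3.404e+08 = 2.115e-11 m³.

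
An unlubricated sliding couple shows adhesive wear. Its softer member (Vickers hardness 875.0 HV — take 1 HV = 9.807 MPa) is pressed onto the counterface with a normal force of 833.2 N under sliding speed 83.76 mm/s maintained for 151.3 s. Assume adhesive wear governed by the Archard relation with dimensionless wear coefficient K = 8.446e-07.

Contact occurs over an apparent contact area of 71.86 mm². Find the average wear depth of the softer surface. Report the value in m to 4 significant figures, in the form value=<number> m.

value=1.446e-08 m

All arithmetic carries full precision; printed values are rounded. Rounded once at the end, at four significant figures.
Sliding speed v = 83.76 mm/s = 0.08376 m/s. The distance L = v·t = 0.08376 m/s × 151.3 s = 12.67 m.
Hardness H = 875.0 HV × 9.807 MPa/HV = 8581 MPa = 8.581e+09 Pa.
Contact area A = 71.86 mm² = 7.186e-05 m².
Restated in SI base units: W = 833.2 N, H = 8.581e+09 Pa, K = 8.446e-07.
Wear volume V = K·W·L/H = 8.446e-07 · 833.2 · 12.67 / 8.581e+09 = 1.039e-12 m³.
Mean depth h = V/A = 1.039e-12 / 7.186e-05 = 1.446e-08 m.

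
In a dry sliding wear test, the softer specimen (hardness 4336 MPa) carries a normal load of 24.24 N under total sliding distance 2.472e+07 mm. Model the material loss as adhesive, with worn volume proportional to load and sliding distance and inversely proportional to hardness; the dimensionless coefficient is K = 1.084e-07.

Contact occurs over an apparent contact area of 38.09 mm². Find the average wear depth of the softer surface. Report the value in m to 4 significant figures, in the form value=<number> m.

value=3.933e-07 m

Intermediate values are displayed rounded. Every step carries full precision. Rounded once at the end to 4 significant digits.
Convert: Sliding distance L = 2.472e+07 mm = 2.472e+04 m.
Convert: Hardness H = 4336 MPa = 4.336e+09 Pa.
Convert: Contact area A = 38.09 mm² = 3.809e-05 m².
SI base units throughout: W = 24.24 N, H = 4.336e+09 Pa, K = 1.084e-07.
Wear volume V = K·W·L/H = 1.084e-07 · 24.24 · 2.472e+04 / 4.336e+09 = 1.498e-11 m³.
Depth h = V/A = 1.498e-11 / 3.809e-05 = 3.933e-07 m.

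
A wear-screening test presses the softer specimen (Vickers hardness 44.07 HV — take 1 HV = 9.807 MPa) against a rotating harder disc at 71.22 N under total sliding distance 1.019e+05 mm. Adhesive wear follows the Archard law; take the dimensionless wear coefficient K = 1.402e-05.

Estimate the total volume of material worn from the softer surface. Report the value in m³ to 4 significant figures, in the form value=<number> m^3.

value=2.354e-10 m^3

The algebra keeps exact precision; quoted intermediates are rounded, and one final rounding: four significant figures.
The distance L = 1.019e+05 mm = 101.9 m.
Hardness H = 44.07 HV × 9.807 MPa/HV = 432.2 MPa = 4.322e+08 Pa.
Expressed in SI base units: W = 71.22 N, H = 4.322e+08 Pa, K = 1.402e-05.
Volume removed: V = K·W·L/H = 1.402e-05 · 71.22 · 101.9 / 4.322e+08 = 2.354e-10 m³.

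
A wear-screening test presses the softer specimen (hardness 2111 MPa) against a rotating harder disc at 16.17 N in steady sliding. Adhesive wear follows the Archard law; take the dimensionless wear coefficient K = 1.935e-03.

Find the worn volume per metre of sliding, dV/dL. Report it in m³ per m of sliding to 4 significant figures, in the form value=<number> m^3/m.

value=1.482e-11 m^3/m

Intermediate values are shown rounded. All working math keeps full precision, and rounded once at the end: 4 significant digits.
Convert: Hardness H = 2111 MPa = 2.111e+09 Pa.
As SI base values: W = 16.17 N, H = 2.111e+09 Pa, K = 1.935e-03.
Wear rate dV/dL = K·W/H (no L dependence): 1.935e-03 · 16.17 / 2.111e+09 = 1.482e-11 m³/m.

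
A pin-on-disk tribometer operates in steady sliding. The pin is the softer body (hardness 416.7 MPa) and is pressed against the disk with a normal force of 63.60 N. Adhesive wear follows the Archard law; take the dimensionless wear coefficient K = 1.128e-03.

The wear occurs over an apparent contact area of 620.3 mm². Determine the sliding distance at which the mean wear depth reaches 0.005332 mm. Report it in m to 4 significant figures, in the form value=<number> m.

The algebra runs at exact precision — intermediates are displayed rounded; one final rounding to four significant digits.
Convert: Hardness H = 416.7 MPa = 4.167e+08 Pa.
Convert: Contact area A = 620.3 mm² = 6.203e-04 m².
Convert: Depth limit h_lim = 0.005332 mm = 5.332e-06 m.
Collected in SI base units: W = 63.60 N, H = 4.167e+08 Pa, K = 1.128e-03.
Volume at the limit: V_lim = h_lim·A = 5.332e-06 · 6.203e-04 = 3.307e-09 m³.
Thus life L = V_lim·H/(K·W) = 3.307e-09 · 4.167e+08 / (1.128e-03 · 63.60) = 19.21 m.

value=19.21 m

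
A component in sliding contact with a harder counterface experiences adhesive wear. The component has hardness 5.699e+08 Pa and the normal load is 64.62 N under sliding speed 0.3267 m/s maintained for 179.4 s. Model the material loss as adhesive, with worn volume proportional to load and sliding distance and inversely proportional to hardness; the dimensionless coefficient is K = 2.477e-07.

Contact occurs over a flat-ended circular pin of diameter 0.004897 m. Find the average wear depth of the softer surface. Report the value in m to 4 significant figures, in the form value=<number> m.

Intermediate values are displayed rounded — the computation keeps full precision — one final rounding to 4 significant digits.
Convert: Path length L = v·t = 0.3267 m/s × 179.4 s = 58.61 m.
Convert: Contact area A = π·d²/4 = π·(0.004897 m)²/4 = 1.883e-05 m².
SI base units throughout: W = 64.62 N, H = 5.699e+08 Pa, K = 2.477e-07.
Apply Archard: V = K·W·L/H = 2.477e-07 · 64.62 · 58.61 / 5.699e+08 = 1.646e-12 m³.
Average depth h = V/A = 1.646e-12 / 1.883e-05 = 8.740e-08 m.

value=8.740e-08 m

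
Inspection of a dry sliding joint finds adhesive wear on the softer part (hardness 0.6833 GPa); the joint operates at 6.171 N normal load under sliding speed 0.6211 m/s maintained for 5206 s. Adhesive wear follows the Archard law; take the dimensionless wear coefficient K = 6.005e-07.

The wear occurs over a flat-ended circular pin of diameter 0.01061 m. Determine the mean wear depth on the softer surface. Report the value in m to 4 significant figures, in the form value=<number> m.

Intermediate values are shown rounded — all arithmetic maintains full precision — rounded once at the end: four significant digits.
Convert: Total distance L = v·t = 0.6211 m/s × 5206 s = 3233 m.
Convert: Hardness H = 0.6833 GPa = 6.833e+08 Pa.
Convert: Contact area A = π·d²/4 = π·(0.01061 m)²/4 = 8.841e-05 m².
Working in SI base units: W = 6.171 N, H = 6.833e+08 Pa, K = 6.005e-07.
Wear volume V = K·W·L/H = 6.005e-07 · 6.171 · 3233 / 6.833e+08 = 1.754e-11 m³.
Wear depth h = V/A = 1.754e-11 / 8.841e-05 = 1.983e-07 m.

value=1.983e-07 m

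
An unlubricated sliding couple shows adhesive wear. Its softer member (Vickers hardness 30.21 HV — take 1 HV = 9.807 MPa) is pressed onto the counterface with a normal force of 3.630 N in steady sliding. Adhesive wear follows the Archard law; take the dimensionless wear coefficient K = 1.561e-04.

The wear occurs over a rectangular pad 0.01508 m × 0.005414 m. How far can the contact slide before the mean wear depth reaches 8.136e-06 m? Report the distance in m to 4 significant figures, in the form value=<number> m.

value=347.3 m

Intermediates are displayed rounded — each operation runs at full float precision; one last rounding: 4 significant figures.
Convert: Hardness H = 30.21 HV × 9.807 MPa/HV = 296.3 MPa = 2.963e+08 Pa.
Convert: Contact area A = 0.01508 m × 0.005414 m = 8.164e-05 m².
SI base units throughout: W = 3.630 N, H = 2.963e+08 Pa, K = 1.561e-04.
Limit volume V_lim = h_lim·A = 8.136e-06 · 8.164e-05 = 6.642e-10 m³.
Thus life L = V_lim·H/(K·W) = 6.642e-10 · 2.963e+08 / (1.561e-04 · 3.630) = 347.3 m.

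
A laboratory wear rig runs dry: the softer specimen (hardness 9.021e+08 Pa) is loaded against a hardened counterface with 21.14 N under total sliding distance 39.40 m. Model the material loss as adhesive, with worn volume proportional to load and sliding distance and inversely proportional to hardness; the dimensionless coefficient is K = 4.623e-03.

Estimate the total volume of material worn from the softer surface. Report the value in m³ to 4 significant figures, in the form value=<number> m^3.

Printed values are rounded. The computation holds full precision — a lone final rounding, at 4 significant figures.
SI base units throughout: W = 21.14 N, H = 9.021e+08 Pa, K = 4.623e-03.
The Archard volume V = K·W·L/H = 4.623e-03 · 21.14 · 39.40 / 9.021e+08 = 4.268e-09 m³.

value=4.268e-09 m^3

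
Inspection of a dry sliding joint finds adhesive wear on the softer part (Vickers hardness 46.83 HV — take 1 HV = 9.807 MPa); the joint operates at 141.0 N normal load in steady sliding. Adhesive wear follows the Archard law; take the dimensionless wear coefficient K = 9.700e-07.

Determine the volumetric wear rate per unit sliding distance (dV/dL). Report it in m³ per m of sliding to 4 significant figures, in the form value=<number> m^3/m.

value=2.978e-13 m^3/m

Shown intermediates are rounded; each operation keeps full float precision. Rounded just once: four significant digits.
Hardness H = 46.83 HV × 9.807 MPa/HV = 459.3 MPa = 4.593e+08 Pa.
Collected in SI base units: W = 141.0 N, H = 4.593e+08 Pa, K = 9.700e-07.
Wear rate dV/dL = K·W/H, per unit distance: 9.700e-07 · 141.0 / 4.593e+08 = 2.978e-13 m³/m.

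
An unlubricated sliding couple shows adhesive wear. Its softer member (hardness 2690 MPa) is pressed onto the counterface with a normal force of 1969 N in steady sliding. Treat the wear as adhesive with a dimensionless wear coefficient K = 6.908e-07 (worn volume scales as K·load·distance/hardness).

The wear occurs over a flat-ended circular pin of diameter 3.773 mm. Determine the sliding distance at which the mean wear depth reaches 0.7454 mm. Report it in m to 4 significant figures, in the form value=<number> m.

Intermediate values appear rounded. Each operation keeps exact precision, and a lone final rounding: four significant figures.
Hardness H = 2690 MPa = 2.690e+09 Pa.
Pin diameter d = 3.773 mm = 0.003773 m. Contact area A = π·d²/4 = π·(0.003773 m)²/4 = 1.118e-05 m².
Depth limit h_lim = 0.7454 mm = 7.454e-04 m.
Collected in SI base units: W = 1969 N, H = 2.690e+09 Pa, K = 6.908e-07.
Limit volume V_lim = h_lim·A = 7.454e-04 · 1.118e-05 = 8.334e-09 m³.
So the life L = V_lim·H/(K·W) = 8.334e-09 · 2.690e+09 / (6.908e-07 · 1969) = 1.648e+04 m.

value=1.648e+04 m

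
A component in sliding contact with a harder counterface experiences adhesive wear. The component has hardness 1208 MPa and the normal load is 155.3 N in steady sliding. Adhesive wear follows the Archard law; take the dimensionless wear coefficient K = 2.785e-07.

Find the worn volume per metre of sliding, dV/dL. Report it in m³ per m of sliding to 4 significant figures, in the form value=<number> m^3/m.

Intermediate values appear rounded, and the computation maintains full float precision; rounded once at the end, at four significant figures.
Convert: Hardness H = 1208 MPa = 1.208e+09 Pa.
Working in SI base units: W = 155.3 N, H = 1.208e+09 Pa, K = 2.785e-07.
The wear rate dV/dL = K·W/H (independent of L): 2.785e-07 · 155.3 / 1.208e+09 = 3.580e-14 m³/m.

value=3.580e-14 m^3/m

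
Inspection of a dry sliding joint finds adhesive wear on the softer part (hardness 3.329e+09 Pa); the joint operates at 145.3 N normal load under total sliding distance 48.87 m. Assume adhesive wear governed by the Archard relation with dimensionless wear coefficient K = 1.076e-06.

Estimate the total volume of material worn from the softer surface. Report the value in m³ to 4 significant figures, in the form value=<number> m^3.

Intermediates appear rounded — all arithmetic keeps full float precision; one last rounding to 4 significant figures.
Collected in SI base units: W = 145.3 N, H = 3.329e+09 Pa, K = 1.076e-06.
Archard relation: V = K·W·L/H = 1.076e-06 · 145.3 · 48.87 / 3.329e+09 = 2.295e-12 m³.

value=2.295e-12 m^3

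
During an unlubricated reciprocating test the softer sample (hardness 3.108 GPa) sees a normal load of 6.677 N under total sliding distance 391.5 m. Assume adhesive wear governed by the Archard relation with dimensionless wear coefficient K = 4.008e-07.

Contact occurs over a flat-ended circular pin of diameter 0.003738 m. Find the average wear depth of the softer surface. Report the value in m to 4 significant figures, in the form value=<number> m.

value=3.072e-08 m

The algebra runs at full float precision; intermediates are shown rounded; rounded once at the end, at four significant digits.
Hardness H = 3.108 GPa = 3.108e+09 Pa.
Contact area A = π·d²/4 = π·(0.003738 m)²/4 = 1.097e-05 m².
Collected in SI base units: W = 6.677 N, H = 3.108e+09 Pa, K = 4.008e-07.
By Archard's law, V = K·W·L/H = 4.008e-07 · 6.677 · 391.5 / 3.108e+09 = 3.371e-13 m³.
Average depth h = V/A = 3.371e-13 / 1.097e-05 = 3.072e-08 m.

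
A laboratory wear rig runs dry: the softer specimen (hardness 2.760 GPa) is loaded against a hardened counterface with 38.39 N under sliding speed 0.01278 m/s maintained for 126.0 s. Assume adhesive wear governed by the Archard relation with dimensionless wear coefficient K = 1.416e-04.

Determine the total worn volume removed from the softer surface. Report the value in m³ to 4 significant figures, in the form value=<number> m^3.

Every step carries full float precision; displayed values are rounded; one last rounding: four significant figures.
Convert: Sliding distance L = v·t = 0.01278 m/s × 126.0 s = 1.610 m.
Convert: Hardness H = 2.760 GPa = 2.760e+09 Pa.
Expressed in SI base units: W = 38.39 N, H = 2.760e+09 Pa, K = 1.416e-04.
Apply Archard: V = K·W·L/H = 1.416e-04 · 38.39 · 1.610 / 2.760e+09 = 3.172e-12 m³.

value=3.172e-12 m^3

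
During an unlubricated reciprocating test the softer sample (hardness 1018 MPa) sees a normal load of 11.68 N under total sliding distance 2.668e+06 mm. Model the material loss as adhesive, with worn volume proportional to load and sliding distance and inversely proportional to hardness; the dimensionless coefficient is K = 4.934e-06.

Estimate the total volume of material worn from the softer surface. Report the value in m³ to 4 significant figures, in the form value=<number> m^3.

Shown intermediates are rounded. The computation keeps exact precision; rounded just once, at four significant figures.
Sliding distance L = 2.668e+06 mm = 2668 m.
Hardness H = 1018 MPa = 1.018e+09 Pa.
Expressed in SI base units: W = 11.68 N, H = 1.018e+09 Pa, K = 4.934e-06.
Archard relation: V = K·W·L/H = 4.934e-06 · 11.68 · 2668 / 1.018e+09 = 1.510e-10 m³.

value=1.510e-10 m^3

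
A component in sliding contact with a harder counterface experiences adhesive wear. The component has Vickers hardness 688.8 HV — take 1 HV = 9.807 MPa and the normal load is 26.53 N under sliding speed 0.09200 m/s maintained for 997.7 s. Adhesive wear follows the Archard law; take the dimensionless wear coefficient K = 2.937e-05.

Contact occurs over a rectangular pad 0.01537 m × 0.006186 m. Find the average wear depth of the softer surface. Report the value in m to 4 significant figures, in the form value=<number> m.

All arithmetic keeps full precision — displayed values are rounded. Rounded once at the end: four significant digits.
Distance L = v·t = 0.09200 m/s × 997.7 s = 91.79 m.
Hardness H = 688.8 HV × 9.807 MPa/HV = 6755 MPa = 6.755e+09 Pa.
Contact area A = 0.01537 m × 0.006186 m = 9.508e-05 m².
In SI base units, W = 26.53 N, H = 6.755e+09 Pa, K = 2.937e-05.
Volume removed: V = K·W·L/H = 2.937e-05 · 26.53 · 91.79 / 6.755e+09 = 1.059e-11 m³.
Average depth h = V/A = 1.059e-11 / 9.508e-05 = 1.114e-07 m.

value=1.114e-07 m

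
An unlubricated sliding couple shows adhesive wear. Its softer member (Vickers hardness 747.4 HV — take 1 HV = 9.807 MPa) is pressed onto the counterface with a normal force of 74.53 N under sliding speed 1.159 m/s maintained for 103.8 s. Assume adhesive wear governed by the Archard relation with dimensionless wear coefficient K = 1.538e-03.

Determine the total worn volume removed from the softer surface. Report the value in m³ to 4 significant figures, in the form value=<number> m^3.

The algebra holds exact precision, and intermediate values appear rounded. Rounded just once to 4 significant figures.
Convert: The distance L = v·t = 1.159 m/s × 103.8 s = 120.3 m.
Convert: Hardness H = 747.4 HV × 9.807 MPa/HV = 7330 MPa = 7.330e+09 Pa.
Collected in SI base units: W = 74.53 N, H = 7.330e+09 Pa, K = 1.538e-03.
Archard volume V = K·W·L/H = 1.538e-03 · 74.53 · 120.3 / 7.330e+09 = 1.881e-09 m³.

value=1.881e-09 m^3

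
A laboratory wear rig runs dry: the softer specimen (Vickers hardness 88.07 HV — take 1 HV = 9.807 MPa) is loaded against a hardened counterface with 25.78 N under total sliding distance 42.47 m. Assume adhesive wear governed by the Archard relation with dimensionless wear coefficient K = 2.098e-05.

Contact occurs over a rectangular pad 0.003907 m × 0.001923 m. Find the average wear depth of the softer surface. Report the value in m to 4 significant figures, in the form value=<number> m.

The intermediates are shown rounded. The computation carries exact precision, and rounded once at the end: four significant figures.
Convert: Hardness H = 88.07 HV × 9.807 MPa/HV = 863.7 MPa = 8.637e+08 Pa.
Convert: Contact area A = 0.003907 m × 0.001923 m = 7.513e-06 m².
In SI base units: W = 25.78 N, H = 8.637e+08 Pa, K = 2.098e-05.
The Archard volume V = K·W·L/H = 2.098e-05 · 25.78 · 42.47 / 8.637e+08 = 2.660e-11 m³.
Depth h = V/A = 2.660e-11 / 7.513e-06 = 3.540e-06 m.

value=3.540e-06 m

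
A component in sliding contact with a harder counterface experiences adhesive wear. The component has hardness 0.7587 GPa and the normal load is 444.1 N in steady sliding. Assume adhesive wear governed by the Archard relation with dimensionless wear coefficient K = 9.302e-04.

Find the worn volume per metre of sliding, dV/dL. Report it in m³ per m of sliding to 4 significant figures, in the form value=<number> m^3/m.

Shown intermediates are rounded, and the computation holds full float precision, and one last rounding, at 4 significant digits.
Hardness H = 0.7587 GPa = 7.587e+08 Pa.
Restated in SI base units: W = 444.1 N, H = 7.587e+08 Pa, K = 9.302e-04.
Sliding wear rate dV/dL = K·W/H — distance-free: 9.302e-04 · 444.1 / 7.587e+08 = 5.445e-10 m³/m.

value=5.445e-10 m^3/m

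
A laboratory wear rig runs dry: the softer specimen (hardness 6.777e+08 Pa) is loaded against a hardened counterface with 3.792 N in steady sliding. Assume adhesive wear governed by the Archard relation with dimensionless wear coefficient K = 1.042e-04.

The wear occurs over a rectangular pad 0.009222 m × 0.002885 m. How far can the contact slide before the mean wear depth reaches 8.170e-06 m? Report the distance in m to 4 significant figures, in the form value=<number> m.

value=372.8 m

All arithmetic runs at full float precision — intermediates are shown rounded; a lone final rounding to 4 significant figures.
Convert: Contact area A = 0.009222 m × 0.002885 m = 2.661e-05 m².
Working in SI base units: W = 3.792 N, H = 6.777e+08 Pa, K = 1.042e-04.
Volume at the limit: V_lim = h_lim·A = 8.170e-06 · 2.661e-05 = 2.174e-10 m³.
Life L = V_lim·H/(K·W) = 2.174e-10 · 6.777e+08 / (1.042e-04 · 3.792) = 372.8 m.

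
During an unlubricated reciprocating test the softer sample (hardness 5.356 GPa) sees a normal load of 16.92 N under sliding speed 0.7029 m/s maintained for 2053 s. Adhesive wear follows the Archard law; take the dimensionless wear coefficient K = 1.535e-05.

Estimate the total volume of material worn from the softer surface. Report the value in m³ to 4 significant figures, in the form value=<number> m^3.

Displayed values are rounded; every step runs at full precision. Rounded just once to 4 significant figures.
Convert: Sliding distance L = v·t = 0.7029 m/s × 2053 s = 1443 m.
Convert: Hardness H = 5.356 GPa = 5.356e+09 Pa.
Restated in SI base units: W = 16.92 N, H = 5.356e+09 Pa, K = 1.535e-05.
Worn volume V = K·W·L/H = 1.535e-05 · 16.92 · 1443 / 5.356e+09 = 6.998e-11 m³.

value=6.998e-11 m^3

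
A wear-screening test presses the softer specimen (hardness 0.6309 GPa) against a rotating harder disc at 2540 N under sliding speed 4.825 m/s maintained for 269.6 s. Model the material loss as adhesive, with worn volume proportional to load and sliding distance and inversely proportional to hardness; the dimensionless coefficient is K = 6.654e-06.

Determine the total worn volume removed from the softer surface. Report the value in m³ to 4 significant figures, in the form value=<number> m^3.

The intermediates are shown rounded — the computation runs at exact precision. Rounded just once, at 4 significant digits.
Distance L = v·t = 4.825 m/s × 269.6 s = 1301 m.
Hardness H = 0.6309 GPa = 6.309e+08 Pa.
Collected in SI base units: W = 2540 N, H = 6.309e+08 Pa, K = 6.654e-06.
Archard volume V = K·W·L/H = 6.654e-06 · 2540 · 1301 / 6.309e+08 = 3.485e-08 m³.

value=3.485e-08 m^3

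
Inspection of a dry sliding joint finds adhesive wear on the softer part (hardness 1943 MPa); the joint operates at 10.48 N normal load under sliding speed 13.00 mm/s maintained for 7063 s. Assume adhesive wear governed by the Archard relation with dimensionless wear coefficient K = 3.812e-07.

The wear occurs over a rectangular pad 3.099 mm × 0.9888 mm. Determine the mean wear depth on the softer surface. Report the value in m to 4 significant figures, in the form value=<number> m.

value=6.161e-08 m

Intermediates are printed rounded. All arithmetic runs at exact precision, and a single final rounding, at four significant figures.
Convert: Sliding speed v = 13.00 mm/s = 0.01300 m/s. Sliding distance L = v·t = 0.01300 m/s × 7063 s = 91.82 m.
Convert: Hardness H = 1943 MPa = 1.943e+09 Pa.
Convert: Pad sides 3.099 mm × 0.9888 mm = 3.099e-03 m × 9.888e-04 m. Contact area A = 3.099e-03 m × 9.888e-04 m = 3.064e-06 m².
Collected in SI base units: W = 10.48 N, H = 1.943e+09 Pa, K = 3.812e-07.
By Archard's law, V = K·W·L/H = 3.812e-07 · 10.48 · 91.82 / 1.943e+09 = 1.888e-13 m³.
Depth h = V/A = 1.888e-13 / 3.064e-06 = 6.161e-08 m.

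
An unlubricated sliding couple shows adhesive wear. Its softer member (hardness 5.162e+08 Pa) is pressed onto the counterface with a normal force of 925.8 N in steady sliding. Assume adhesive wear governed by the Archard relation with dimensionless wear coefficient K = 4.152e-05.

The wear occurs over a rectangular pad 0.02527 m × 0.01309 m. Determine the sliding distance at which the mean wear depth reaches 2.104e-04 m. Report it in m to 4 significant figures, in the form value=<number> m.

Displayed values are rounded, and every step runs at exact precision — a lone final rounding: four significant digits.
Contact area A = 0.02527 m × 0.01309 m = 3.308e-04 m².
In SI base units, W = 925.8 N, H = 5.162e+08 Pa, K = 4.152e-05.
Volume at the limit: V_lim = h_lim·A = 2.104e-04 · 3.308e-04 = 6.960e-08 m³.
Inverting, life L = V_lim·H/(K·W) = 6.960e-08 · 5.162e+08 / (4.152e-05 · 925.8) = 934.6 m.

value=934.6 m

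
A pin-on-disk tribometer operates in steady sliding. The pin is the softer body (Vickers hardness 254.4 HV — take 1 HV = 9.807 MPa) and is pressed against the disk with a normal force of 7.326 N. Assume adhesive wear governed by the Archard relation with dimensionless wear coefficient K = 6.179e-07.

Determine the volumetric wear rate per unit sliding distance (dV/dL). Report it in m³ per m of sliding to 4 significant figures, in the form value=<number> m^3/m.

value=1.814e-15 m^3/m

All arithmetic maintains full precision. Intermediates are printed rounded; one final rounding: four significant figures.
Hardness H = 254.4 HV × 9.807 MPa/HV = 2495 MPa = 2.495e+09 Pa.
Working in SI base units: W = 7.326 N, H = 2.495e+09 Pa, K = 6.179e-07.
Volumetric rate dV/dL = K·W/H, per unit distance: 6.179e-07 · 7.326 / 2.495e+09 = 1.814e-15 m³/m.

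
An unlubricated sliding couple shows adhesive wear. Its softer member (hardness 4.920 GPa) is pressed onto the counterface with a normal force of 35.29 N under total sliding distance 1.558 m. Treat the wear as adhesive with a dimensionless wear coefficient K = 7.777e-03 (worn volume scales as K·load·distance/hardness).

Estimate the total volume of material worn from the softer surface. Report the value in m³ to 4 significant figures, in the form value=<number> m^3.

value=8.691e-11 m^3

The intermediates are printed rounded, and all working math carries full precision. Rounded once at the end to 4 significant figures.
Hardness H = 4.920 GPa = 4.920e+09 Pa.
As SI base values: W = 35.29 N, H = 4.920e+09 Pa, K = 7.777e-03.
Wear volume V = K·W·L/H = 7.777e-03 · 35.29 · 1.558 / 4.920e+09 = 8.691e-11 m³.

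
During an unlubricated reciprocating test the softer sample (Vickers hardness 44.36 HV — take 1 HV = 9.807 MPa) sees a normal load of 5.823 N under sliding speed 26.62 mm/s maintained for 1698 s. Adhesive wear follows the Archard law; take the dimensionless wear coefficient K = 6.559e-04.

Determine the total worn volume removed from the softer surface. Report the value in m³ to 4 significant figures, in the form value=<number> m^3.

value=3.968e-10 m^3

All working math holds exact precision, and quoted intermediates are rounded. Rounded once at the end: four significant figures.
Sliding speed v = 26.62 mm/s = 0.02662 m/s. Sliding distance L = v·t = 0.02662 m/s × 1698 s = 45.20 m.
Hardness H = 44.36 HV × 9.807 MPa/HV = 435.0 MPa = 4.350e+08 Pa.
As SI base values: W = 5.823 N, H = 4.350e+08 Pa, K = 6.559e-04.
Apply Archard: V = K·W·L/H = 6.559e-04 · 5.823 · 45.20 / 4.350e+08 = 3.968e-10 m³.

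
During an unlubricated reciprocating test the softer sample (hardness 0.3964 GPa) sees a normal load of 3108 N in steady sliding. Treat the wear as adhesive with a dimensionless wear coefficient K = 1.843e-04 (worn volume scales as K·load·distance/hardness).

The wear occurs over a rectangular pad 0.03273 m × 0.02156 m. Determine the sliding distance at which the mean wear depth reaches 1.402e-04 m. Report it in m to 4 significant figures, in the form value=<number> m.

value=68.47 m

Every step holds full precision; shown intermediates are rounded; one final rounding, at four significant digits.
Hardness H = 0.3964 GPa = 3.964e+08 Pa.
Contact area A = 0.03273 m × 0.02156 m = 7.057e-04 m².
Expressed in SI base units: W = 3108 N, H = 3.964e+08 Pa, K = 1.843e-04.
At the depth limit, V_lim = h_lim·A = 1.402e-04 · 7.057e-04 = 9.893e-08 m³.
Life L = V_lim·H/(K·W) = 9.893e-08 · 3.964e+08 / (1.843e-04 · 3108) = 68.47 m.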